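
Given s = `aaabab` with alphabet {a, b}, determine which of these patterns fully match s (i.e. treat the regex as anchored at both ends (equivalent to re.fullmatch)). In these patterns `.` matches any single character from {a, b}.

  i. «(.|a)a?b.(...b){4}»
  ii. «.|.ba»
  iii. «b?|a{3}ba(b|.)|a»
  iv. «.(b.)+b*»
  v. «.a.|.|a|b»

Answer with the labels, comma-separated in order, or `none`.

i → no match
ii → no match
iii → match
iv → no match
v → no match

iii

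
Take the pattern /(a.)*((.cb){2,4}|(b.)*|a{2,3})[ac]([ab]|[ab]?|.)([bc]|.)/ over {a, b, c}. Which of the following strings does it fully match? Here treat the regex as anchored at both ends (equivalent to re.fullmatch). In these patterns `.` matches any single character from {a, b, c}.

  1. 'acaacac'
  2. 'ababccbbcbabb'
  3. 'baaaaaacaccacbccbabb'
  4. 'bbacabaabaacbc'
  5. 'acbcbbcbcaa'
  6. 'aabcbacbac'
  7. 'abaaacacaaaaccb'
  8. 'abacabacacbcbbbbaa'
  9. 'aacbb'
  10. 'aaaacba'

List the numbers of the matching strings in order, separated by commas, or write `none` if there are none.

1 → match
2 → match
3 → no match
4 → no match
5 → match
6 → match
7 → match
8 → match
9 → match
10 → match

1, 2, 5, 6, 7, 8, 9, 10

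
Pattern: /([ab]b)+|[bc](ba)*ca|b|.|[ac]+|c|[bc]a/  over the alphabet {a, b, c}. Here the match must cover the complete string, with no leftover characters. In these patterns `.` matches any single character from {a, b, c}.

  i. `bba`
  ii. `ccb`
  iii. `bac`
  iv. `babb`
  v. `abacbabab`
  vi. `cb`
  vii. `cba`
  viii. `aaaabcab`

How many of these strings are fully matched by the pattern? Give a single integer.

0

i → no match
ii → no match
iii → no match
iv → no match
v → no match
vi → no match
vii → no match
viii → no match
Total matched: 0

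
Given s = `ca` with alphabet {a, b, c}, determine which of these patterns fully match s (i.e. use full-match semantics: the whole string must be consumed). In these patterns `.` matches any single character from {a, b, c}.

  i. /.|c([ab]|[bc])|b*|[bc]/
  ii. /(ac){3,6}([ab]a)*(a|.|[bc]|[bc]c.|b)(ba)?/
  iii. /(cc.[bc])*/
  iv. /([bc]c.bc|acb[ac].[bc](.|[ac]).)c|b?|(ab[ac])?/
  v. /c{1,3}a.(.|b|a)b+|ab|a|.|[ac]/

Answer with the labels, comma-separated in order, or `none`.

i

i → match
ii → no match — must start with `ac`
iii → no match
iv → no match
v → no match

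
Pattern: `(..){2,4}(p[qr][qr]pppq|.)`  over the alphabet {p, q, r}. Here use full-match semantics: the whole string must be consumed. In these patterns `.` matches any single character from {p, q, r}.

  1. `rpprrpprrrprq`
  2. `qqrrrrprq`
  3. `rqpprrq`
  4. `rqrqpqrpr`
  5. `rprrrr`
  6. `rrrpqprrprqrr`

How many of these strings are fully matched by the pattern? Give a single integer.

1 → no match
2 → match
3 → match
4 → match
5 → no match
6 → no match
Total matched: 3

3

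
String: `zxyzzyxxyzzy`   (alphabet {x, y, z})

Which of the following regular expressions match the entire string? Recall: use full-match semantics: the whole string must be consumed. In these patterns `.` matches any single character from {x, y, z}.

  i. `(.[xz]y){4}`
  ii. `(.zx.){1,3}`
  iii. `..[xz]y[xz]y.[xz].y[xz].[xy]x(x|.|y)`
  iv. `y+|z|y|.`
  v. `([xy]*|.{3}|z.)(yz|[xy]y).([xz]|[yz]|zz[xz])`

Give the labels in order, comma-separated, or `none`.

i → match
ii → no match
iii → no match
iv → no match
v → no match

i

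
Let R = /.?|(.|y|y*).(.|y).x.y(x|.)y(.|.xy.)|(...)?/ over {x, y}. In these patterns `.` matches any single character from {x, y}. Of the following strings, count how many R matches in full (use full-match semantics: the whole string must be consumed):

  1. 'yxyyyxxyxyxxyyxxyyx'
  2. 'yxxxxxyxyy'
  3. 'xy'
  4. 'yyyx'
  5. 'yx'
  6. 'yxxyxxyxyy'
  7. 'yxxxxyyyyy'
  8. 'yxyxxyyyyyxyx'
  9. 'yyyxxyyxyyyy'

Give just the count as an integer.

4

1 → no match
2 → match
3 → no match
4 → no match
5 → no match
6 → match
7 → match
8 → match
9 → no match
Total matched: 4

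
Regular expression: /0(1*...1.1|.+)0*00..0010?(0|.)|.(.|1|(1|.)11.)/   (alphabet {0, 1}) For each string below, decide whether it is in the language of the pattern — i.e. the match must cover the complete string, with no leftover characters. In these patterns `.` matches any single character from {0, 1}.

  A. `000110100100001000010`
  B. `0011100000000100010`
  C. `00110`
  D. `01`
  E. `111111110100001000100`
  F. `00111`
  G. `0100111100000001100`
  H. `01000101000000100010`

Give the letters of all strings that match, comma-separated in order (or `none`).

A → no match
B → match
C → match
D → match
E → no match
F → match
G → no match
H → match

B, C, D, F, H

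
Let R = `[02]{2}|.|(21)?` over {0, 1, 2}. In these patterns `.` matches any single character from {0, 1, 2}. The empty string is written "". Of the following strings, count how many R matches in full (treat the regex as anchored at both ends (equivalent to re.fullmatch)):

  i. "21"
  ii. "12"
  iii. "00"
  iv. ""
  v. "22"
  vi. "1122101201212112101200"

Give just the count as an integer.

i → match
ii → no match
iii → match
iv → match
v → match
vi → no match
Total matched: 4

4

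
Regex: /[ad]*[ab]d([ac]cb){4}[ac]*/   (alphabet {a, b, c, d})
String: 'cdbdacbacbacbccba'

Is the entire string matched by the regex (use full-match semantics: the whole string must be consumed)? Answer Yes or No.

No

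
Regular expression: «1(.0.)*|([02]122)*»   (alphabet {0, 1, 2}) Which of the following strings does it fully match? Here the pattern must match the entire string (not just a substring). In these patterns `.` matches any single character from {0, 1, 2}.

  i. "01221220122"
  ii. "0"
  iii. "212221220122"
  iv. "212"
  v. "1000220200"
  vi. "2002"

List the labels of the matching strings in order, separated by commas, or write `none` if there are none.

iii

i → no match
ii → no match
iii → match
iv → no match
v → no match
vi → no match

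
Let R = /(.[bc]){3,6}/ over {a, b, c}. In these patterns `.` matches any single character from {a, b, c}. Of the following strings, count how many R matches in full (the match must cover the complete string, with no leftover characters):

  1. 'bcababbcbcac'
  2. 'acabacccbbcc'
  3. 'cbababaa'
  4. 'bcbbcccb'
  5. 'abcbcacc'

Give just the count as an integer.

1 → match
2 → match
3 → no match
4 → match
5 → no match
Total matched: 3

3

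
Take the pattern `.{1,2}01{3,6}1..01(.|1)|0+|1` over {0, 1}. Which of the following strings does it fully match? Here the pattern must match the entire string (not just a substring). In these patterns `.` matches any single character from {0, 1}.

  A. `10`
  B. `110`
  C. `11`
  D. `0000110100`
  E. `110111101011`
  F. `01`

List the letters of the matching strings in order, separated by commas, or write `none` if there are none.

A → no match
B → no match
C → no match
D → no match
E → match
F → no match

E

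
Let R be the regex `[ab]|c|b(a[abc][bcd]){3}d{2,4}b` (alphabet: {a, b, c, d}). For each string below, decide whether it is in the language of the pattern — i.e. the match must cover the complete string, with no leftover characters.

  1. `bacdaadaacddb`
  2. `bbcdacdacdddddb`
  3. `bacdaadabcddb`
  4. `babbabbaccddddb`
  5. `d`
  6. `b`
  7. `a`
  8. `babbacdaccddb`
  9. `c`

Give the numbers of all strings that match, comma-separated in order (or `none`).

1 → match
2 → no match
3 → match
4 → match
5. `d` → no match
6. `b` → match
7. `a` → match
8 → match
9. `c` → match

1, 3, 4, 6, 7, 8, 9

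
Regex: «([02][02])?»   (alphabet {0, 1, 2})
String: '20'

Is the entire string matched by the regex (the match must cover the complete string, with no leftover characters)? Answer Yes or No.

Yes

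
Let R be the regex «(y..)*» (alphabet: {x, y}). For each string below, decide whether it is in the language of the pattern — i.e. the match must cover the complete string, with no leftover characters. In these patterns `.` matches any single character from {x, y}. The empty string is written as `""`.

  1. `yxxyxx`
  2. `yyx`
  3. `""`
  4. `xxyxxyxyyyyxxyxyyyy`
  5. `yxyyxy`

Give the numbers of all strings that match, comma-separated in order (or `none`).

1 → match
2 → match
3 → match
4 → no match
5 → match

1, 2, 3, 5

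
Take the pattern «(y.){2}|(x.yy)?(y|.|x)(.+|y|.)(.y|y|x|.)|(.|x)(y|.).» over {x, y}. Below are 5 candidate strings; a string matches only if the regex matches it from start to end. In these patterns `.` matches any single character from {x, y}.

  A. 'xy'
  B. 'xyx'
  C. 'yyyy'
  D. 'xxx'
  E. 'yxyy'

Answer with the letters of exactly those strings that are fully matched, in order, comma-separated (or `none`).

B, C, D, E

A. 'xy' → no match
B. 'xyx' → match
C. 'yyyy' → match
D. 'xxx' → match
E. 'yxyy' → match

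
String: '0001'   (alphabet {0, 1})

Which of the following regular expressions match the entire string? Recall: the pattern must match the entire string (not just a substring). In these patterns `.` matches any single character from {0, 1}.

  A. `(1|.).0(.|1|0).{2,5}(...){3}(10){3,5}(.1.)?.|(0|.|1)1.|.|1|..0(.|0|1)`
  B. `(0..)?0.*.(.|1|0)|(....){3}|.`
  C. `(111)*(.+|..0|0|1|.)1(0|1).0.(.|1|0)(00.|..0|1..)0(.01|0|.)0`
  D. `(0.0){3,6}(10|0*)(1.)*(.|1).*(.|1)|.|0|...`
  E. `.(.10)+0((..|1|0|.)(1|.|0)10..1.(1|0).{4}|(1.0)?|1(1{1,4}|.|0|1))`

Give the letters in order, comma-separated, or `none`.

A, B

A → match
B → match
C → no match — must end with '0'
D → no match
E → no match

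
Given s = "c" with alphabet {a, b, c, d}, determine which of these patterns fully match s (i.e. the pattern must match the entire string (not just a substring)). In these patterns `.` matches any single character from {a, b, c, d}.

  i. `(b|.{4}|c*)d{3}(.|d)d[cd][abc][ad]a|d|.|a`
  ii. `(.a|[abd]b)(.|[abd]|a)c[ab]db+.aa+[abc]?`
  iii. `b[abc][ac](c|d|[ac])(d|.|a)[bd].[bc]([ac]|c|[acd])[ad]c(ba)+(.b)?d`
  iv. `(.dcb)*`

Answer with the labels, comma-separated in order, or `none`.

i

i → match
ii → no match
iii → no match — must start with "b"
iv → no match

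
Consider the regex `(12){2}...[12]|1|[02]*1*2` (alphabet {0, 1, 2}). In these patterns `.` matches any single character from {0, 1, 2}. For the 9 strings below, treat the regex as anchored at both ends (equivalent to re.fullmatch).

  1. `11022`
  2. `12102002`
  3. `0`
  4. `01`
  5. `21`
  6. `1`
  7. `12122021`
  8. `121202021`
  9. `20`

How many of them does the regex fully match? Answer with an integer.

2

1 → no match
2 → no match
3 → no match
4 → no match
5 → no match
6 → match
7 → match
8 → no match
9 → no match
Total matched: 2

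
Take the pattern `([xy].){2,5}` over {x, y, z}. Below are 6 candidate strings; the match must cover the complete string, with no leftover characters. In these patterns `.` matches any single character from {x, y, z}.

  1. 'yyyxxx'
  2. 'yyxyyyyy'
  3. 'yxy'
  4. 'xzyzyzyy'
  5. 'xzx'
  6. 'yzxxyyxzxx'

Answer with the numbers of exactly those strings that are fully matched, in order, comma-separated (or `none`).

1 → match
2 → match
3 → no match
4 → match
5 → no match
6 → match

1, 2, 4, 6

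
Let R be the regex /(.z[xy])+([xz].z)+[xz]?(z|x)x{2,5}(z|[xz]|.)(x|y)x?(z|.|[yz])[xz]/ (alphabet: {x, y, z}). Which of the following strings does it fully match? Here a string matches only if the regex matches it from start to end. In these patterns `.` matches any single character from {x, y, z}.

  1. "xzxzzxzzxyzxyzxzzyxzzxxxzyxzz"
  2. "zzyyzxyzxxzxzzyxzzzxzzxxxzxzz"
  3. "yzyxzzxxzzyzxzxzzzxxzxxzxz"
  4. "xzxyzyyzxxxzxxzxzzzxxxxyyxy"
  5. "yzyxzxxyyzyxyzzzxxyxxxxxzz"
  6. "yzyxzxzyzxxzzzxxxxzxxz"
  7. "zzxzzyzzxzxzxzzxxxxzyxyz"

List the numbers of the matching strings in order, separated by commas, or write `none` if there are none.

1 → match
2 → match
3 → no match
4 → no match
5 → no match
6 → match
7 → match

1, 2, 6, 7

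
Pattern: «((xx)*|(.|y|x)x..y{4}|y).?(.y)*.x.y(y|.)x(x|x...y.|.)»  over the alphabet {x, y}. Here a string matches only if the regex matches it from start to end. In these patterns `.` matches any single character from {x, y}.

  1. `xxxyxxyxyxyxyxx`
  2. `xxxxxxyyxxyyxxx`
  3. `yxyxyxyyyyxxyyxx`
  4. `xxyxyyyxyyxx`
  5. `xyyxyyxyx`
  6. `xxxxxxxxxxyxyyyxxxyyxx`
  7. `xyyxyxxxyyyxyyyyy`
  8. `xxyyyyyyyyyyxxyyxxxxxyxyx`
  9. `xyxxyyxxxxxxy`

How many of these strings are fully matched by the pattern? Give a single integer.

1 → no match
2 → match
3 → match
4 → no match
5 → no match
6 → match
7 → no match
8 → no match
9 → no match
Total matched: 3

3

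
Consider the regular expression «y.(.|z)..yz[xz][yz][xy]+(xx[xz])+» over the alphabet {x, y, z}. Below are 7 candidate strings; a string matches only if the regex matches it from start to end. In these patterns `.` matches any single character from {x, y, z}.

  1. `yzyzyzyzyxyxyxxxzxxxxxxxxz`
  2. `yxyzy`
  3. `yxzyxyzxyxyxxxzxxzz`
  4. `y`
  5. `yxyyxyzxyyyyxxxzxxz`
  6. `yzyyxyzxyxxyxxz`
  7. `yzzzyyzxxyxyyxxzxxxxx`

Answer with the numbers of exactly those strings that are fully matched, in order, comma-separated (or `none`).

1 → no match
2 → no match
3 → no match
4 → no match
5 → match
6 → match
7 → no match

5, 6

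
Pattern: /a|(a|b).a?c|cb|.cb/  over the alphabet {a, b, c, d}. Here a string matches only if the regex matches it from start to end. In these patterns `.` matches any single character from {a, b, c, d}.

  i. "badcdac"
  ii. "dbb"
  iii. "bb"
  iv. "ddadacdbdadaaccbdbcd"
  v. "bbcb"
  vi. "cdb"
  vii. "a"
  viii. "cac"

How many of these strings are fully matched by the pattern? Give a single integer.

1

i → no match
ii → no match
iii → no match
iv → no match
v → no match
vi → no match
vii → match
viii → no match
Total matched: 1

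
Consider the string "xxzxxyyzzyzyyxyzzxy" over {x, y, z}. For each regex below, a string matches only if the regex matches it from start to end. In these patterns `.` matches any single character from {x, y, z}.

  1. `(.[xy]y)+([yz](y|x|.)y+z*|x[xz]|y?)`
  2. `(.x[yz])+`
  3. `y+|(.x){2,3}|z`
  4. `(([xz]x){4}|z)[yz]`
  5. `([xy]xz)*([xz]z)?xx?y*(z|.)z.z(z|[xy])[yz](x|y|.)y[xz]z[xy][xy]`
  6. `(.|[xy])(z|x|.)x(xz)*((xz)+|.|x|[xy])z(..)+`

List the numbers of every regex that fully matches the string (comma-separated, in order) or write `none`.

5

1 → no match
2 → no match
3 → no match
4 → no match
5 → match
6 → no match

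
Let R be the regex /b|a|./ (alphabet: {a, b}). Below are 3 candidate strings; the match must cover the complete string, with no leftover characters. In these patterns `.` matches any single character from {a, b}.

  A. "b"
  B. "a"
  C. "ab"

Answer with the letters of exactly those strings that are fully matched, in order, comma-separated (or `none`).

A → match
B → match
C → no match

A, B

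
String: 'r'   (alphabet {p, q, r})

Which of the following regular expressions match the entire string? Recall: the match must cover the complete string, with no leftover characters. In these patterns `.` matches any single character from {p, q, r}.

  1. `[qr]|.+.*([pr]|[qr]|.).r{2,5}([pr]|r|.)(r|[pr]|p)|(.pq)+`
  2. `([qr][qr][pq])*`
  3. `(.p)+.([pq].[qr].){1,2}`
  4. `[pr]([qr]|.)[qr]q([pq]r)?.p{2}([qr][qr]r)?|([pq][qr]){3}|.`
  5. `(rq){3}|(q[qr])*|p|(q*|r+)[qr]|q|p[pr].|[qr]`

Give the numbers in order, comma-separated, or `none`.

1 → match
2 → no match
3 → no match
4 → match
5 → match

1, 4, 5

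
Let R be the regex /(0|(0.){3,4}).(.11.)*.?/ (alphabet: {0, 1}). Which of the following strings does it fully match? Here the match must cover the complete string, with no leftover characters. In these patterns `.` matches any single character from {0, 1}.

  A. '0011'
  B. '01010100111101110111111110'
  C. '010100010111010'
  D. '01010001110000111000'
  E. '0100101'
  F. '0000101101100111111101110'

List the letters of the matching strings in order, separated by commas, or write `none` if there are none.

A → no match
B → match
C → no match
D → no match
E → no match
F → no match

B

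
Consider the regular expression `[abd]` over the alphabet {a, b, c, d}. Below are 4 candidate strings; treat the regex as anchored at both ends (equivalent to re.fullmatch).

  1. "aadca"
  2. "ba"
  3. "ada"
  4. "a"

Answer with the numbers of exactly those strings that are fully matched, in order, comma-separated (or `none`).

4

1 → no match
2 → no match
3 → no match
4 → match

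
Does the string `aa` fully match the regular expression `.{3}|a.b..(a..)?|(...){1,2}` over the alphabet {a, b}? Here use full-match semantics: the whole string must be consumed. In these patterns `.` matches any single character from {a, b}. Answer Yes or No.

No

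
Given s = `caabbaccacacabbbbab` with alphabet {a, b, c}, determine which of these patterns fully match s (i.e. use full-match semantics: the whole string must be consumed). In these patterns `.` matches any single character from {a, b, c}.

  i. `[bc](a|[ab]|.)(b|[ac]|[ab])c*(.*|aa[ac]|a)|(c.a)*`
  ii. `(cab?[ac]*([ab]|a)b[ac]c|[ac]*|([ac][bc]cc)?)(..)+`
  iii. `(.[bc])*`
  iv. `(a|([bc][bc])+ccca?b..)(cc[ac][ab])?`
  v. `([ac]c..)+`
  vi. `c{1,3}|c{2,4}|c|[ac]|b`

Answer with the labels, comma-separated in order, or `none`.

i, ii

i → match
ii → match
iii → no match
iv → no match
v → no match
vi → no match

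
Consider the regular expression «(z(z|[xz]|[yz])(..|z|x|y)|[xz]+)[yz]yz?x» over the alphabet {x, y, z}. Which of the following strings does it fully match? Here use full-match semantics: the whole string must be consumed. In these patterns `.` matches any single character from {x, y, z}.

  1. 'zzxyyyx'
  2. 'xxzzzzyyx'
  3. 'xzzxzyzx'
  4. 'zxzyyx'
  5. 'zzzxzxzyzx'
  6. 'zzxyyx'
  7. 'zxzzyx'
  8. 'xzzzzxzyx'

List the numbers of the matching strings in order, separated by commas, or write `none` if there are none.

1, 2, 3, 4, 5, 6, 7, 8

1 → match
2 → match
3 → match
4 → match
5 → match
6 → match
7 → match
8 → match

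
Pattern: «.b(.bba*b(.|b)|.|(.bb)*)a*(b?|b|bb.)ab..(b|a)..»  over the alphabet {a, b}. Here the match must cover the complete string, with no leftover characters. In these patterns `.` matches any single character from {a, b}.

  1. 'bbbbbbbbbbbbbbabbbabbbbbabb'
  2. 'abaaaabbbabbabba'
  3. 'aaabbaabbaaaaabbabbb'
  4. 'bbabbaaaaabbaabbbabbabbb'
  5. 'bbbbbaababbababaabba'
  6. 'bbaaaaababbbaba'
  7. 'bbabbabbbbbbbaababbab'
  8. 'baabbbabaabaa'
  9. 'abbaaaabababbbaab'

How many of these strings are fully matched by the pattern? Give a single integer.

4

1 → no match
2 → match
3 → no match
4 → match
5 → no match
6 → match
7 → match
8 → no match
9 → no match
Total matched: 4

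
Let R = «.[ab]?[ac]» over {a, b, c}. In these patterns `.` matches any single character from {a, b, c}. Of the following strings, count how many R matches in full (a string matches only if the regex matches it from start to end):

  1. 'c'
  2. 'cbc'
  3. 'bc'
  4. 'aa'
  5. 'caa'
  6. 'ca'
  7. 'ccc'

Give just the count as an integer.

5

1 → no match
2 → match
3 → match
4 → match
5 → match
6 → match
7 → no match
Total matched: 5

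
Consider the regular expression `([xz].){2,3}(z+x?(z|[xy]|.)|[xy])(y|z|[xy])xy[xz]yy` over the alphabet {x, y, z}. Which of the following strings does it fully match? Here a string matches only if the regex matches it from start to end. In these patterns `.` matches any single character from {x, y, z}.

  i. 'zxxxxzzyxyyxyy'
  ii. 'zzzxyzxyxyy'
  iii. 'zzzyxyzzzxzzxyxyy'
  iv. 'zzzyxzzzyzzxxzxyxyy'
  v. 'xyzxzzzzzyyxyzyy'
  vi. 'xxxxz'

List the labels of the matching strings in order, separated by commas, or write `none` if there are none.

i → no match
ii. 'zzzxyzxyxyy' → match
iii → match
iv → no match
v → match
vi. 'xxxxz' → no match — must end with 'yy'

ii, iii, v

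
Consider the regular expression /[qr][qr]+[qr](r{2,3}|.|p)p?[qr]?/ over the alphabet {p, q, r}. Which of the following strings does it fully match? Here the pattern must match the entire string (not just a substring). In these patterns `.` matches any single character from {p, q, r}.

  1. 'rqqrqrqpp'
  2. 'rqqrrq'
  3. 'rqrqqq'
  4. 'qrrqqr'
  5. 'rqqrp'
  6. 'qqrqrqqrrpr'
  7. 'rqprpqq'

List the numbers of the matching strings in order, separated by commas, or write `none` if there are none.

1, 2, 3, 4, 5, 6

1 → match
2 → match
3 → match
4 → match
5 → match
6 → match
7 → no match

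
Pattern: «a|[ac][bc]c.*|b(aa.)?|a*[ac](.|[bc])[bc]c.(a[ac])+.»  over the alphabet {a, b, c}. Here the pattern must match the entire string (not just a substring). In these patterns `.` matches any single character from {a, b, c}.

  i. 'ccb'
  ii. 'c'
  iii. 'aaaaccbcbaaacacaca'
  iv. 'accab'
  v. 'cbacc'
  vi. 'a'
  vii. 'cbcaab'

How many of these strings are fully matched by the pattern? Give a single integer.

i. 'ccb' → no match
ii. 'c' → no match
iii → match
iv. 'accab' → match
v. 'cbacc' → no match
vi. 'a' → match
vii. 'cbcaab' → match
Total matched: 4

4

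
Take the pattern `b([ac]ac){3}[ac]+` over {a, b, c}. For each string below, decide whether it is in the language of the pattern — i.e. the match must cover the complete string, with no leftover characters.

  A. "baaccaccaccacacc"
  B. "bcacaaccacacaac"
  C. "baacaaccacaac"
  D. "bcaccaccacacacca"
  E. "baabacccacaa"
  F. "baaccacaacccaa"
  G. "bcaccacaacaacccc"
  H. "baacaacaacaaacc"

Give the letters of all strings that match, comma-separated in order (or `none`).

A → match
B → match
C → match
D → match
E. "baabacccacaa" → no match
F → match
G → match
H → match

A, B, C, D, F, G, H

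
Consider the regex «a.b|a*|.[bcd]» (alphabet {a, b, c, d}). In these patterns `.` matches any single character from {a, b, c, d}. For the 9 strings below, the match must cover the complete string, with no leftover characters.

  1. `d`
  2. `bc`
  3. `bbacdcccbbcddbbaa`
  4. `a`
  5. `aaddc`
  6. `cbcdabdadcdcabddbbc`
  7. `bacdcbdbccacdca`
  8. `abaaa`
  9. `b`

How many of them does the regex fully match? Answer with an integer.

2

1 → no match
2 → match
3 → no match
4 → match
5 → no match
6 → no match
7 → no match
8 → no match
9 → no match
Total matched: 2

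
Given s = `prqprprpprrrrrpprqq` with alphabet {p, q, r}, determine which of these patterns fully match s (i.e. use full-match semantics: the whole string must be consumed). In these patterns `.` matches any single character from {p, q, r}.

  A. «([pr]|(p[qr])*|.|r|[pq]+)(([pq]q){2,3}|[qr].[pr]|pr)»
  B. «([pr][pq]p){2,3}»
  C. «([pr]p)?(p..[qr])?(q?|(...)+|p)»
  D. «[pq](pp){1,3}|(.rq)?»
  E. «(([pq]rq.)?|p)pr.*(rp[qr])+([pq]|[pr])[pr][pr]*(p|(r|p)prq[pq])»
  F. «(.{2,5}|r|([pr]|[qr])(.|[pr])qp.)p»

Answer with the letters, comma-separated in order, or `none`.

E

A → no match
B → no match — must end with `p`
C → no match
D → no match
E → match
F → no match — must end with `p`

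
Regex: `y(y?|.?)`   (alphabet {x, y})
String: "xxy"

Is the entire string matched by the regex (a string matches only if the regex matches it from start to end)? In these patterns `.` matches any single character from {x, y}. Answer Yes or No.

No

Every match must start with "y", but "xxy" does not.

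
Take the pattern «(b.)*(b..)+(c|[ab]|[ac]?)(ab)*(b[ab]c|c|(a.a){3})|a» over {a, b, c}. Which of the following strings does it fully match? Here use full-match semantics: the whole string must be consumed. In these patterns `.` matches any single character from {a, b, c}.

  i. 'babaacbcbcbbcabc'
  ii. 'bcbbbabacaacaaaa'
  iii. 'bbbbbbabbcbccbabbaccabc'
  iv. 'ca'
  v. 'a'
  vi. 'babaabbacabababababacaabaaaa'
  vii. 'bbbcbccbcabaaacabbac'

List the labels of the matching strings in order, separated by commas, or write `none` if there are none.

ii, iii, v, vi

i → no match
ii → match
iii → match
iv → no match
v → match
vi → match
vii → no match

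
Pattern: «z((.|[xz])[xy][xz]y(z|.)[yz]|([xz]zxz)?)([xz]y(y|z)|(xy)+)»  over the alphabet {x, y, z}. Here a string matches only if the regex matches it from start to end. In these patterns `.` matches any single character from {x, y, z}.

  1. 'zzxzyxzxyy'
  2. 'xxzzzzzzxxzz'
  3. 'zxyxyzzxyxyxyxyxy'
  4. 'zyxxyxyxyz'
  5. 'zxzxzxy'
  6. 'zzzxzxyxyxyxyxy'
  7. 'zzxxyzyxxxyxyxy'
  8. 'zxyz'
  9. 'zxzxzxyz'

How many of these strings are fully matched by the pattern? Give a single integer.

7

1 → match
2 → no match — must start with 'z'
3 → match
4 → match
5 → match
6 → match
7 → no match
8 → match
9 → match
Total matched: 7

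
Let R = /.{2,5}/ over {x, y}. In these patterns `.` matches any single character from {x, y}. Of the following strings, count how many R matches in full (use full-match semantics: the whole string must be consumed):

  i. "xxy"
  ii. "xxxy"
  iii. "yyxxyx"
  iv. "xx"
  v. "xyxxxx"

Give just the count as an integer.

3

i → match
ii → match
iii → no match
iv → match
v → no match
Total matched: 3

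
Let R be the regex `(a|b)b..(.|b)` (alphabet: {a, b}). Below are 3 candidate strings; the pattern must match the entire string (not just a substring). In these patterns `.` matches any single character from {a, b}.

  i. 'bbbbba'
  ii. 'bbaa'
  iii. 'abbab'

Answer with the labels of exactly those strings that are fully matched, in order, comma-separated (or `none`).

iii

i → no match
ii → no match
iii → match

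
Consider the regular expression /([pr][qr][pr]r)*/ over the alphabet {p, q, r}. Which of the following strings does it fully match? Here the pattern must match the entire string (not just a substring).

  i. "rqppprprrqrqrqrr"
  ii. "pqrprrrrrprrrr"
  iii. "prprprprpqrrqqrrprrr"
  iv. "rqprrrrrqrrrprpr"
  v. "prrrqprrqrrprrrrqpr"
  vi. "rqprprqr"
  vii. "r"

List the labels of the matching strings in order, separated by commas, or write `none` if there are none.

i → no match
ii → no match
iii → no match
iv → no match
v → no match
vi → no match
vii → no match

none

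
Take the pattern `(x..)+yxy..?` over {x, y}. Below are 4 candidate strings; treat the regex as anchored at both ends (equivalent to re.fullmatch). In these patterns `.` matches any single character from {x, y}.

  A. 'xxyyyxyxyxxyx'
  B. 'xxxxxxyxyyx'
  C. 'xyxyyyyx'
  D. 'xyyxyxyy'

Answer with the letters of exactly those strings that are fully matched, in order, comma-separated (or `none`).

B

A → no match
B → match
C → no match
D → no match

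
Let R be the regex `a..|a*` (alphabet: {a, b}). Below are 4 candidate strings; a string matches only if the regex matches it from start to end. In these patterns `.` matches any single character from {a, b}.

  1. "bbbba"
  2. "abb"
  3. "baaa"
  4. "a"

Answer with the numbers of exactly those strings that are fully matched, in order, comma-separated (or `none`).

1 → no match
2 → match
3 → no match
4 → match

2, 4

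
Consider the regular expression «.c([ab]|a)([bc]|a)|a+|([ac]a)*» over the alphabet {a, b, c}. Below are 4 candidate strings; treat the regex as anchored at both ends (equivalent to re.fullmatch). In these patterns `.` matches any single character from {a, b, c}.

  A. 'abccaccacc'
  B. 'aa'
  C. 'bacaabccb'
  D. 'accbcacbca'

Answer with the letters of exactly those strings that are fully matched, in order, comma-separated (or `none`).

B

A → no match
B → match
C → no match
D → no match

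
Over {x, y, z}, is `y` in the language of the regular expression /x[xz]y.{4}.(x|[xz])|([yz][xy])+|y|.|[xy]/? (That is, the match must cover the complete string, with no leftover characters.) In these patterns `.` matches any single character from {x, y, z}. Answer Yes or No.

Yes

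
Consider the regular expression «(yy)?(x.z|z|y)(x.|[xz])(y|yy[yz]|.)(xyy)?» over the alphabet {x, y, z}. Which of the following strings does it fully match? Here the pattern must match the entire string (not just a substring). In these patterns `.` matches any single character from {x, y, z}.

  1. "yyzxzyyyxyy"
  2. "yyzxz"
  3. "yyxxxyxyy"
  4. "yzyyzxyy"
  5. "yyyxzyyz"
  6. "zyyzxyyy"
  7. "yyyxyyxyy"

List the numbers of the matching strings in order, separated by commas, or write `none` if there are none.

1, 2, 4, 5, 7

1 → match
2 → match
3 → no match
4 → match
5 → match
6 → no match
7 → match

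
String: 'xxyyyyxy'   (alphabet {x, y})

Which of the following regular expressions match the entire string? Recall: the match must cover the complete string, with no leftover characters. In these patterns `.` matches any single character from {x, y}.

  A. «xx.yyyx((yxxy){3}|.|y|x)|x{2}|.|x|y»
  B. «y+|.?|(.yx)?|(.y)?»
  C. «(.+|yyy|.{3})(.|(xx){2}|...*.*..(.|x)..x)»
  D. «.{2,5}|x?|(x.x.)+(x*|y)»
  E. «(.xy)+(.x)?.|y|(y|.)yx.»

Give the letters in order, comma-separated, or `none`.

A, C

A → match
B → no match
C → match
D → no match
E → no match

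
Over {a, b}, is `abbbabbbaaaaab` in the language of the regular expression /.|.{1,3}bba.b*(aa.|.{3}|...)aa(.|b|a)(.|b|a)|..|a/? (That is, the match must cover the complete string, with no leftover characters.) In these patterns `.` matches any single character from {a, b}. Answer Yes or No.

Yes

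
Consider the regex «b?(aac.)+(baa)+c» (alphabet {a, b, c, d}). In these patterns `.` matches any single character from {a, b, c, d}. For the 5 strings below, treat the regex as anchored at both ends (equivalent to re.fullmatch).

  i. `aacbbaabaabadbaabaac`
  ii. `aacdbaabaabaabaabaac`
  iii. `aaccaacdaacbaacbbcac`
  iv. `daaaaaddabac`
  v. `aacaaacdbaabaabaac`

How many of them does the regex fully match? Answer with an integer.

i → no match
ii → match
iii → no match — must end with `baac`
iv → no match — must end with `baac`
v → match
Total matched: 2

2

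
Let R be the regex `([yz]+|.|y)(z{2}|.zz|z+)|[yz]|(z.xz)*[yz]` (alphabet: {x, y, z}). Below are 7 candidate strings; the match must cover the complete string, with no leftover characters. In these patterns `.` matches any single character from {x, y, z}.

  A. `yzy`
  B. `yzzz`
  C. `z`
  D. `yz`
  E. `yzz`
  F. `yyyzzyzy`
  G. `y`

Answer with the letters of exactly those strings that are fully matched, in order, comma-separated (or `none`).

A → no match
B → match
C → match
D → match
E → match
F → no match
G → match

B, C, D, E, G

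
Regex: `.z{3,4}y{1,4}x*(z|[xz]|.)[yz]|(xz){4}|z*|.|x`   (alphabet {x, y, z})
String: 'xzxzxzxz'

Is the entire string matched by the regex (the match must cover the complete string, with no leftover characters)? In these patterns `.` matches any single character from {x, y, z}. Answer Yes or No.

Yes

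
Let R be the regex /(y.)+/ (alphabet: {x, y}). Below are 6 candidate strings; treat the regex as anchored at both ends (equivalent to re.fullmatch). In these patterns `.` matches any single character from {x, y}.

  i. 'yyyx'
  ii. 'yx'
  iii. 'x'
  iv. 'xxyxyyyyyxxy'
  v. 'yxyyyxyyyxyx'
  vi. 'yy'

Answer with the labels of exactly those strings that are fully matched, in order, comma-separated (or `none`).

i, ii, v, vi

i → match
ii → match
iii → no match — must start with 'y'
iv → no match — must start with 'y'
v → match
vi → match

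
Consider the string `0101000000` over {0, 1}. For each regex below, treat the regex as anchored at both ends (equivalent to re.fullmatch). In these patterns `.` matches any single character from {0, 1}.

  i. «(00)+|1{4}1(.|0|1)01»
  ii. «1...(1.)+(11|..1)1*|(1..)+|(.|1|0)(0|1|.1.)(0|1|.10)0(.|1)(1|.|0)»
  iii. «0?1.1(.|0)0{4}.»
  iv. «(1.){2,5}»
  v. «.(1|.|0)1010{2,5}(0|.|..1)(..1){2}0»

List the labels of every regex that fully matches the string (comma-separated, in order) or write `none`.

i → no match
ii → no match
iii → match
iv → no match — must start with `1`
v → no match — must end with `10`

iii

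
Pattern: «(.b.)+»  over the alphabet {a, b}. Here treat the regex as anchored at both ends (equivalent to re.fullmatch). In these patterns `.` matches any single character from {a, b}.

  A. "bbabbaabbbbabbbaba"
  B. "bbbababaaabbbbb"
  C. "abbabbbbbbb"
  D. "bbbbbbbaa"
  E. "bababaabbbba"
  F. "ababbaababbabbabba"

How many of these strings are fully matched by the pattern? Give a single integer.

2

A → match
B → no match
C → no match
D → no match
E → no match
F → match
Total matched: 2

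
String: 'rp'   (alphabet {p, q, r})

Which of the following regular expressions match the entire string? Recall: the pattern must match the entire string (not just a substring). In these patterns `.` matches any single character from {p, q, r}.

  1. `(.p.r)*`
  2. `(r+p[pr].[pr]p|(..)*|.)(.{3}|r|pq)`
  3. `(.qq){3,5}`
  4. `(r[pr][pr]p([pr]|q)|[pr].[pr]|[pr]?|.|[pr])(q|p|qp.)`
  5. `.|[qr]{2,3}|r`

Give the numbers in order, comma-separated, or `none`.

4

1 → no match
2 → no match
3 → no match — must end with 'qq'
4 → match
5 → no match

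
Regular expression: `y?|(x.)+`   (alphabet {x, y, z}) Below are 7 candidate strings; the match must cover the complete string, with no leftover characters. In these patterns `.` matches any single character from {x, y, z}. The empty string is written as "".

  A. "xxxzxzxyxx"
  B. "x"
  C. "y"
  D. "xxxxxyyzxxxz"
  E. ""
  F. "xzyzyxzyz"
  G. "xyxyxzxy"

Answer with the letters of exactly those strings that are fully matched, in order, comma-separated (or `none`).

A → match
B → no match
C → match
D → no match
E → match
F → no match
G → match

A, C, E, G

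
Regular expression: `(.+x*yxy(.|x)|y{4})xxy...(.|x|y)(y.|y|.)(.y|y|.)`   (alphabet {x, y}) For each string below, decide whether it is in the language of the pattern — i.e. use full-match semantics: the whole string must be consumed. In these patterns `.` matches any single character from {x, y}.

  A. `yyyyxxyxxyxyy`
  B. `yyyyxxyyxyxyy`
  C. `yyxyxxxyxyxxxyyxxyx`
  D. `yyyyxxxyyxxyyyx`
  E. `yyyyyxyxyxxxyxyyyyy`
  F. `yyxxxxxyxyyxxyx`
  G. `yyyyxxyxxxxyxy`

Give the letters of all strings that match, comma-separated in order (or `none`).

A, B, E, G

A → match
B → match
C → no match
D → no match
E → match
F → no match
G → match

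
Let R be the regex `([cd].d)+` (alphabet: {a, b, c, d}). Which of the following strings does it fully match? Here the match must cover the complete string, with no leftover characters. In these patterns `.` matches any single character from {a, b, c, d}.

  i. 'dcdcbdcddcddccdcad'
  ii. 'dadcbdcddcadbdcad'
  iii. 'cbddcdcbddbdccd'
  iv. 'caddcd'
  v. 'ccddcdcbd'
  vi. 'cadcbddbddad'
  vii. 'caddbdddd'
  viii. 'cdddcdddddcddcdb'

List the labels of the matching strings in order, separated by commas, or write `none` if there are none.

i → match
ii → no match
iii → match
iv → match
v → match
vi → match
vii → match
viii → no match — must end with 'd'

i, iii, iv, v, vi, vii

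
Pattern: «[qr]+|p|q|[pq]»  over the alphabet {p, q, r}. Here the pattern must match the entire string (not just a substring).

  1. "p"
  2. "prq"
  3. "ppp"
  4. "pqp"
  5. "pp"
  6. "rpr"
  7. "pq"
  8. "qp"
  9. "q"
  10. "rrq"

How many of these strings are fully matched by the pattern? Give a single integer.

1 → match
2 → no match
3 → no match
4 → no match
5 → no match
6 → no match
7 → no match
8 → no match
9 → match
10 → match
Total matched: 3

3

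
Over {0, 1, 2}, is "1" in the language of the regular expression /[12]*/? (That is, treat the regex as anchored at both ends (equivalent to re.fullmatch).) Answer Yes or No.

Yes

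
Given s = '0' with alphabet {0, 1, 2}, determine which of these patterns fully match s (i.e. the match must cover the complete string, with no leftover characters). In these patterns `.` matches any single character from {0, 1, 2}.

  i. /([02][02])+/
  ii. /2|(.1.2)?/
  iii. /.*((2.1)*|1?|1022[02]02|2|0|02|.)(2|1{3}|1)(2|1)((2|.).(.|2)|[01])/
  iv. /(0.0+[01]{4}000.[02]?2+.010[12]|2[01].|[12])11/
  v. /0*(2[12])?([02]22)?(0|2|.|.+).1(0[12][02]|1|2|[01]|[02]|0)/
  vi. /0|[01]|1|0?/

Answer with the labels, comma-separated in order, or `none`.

i → no match
ii → no match
iii → no match
iv → no match — must end with '11'
v → no match
vi → match

vi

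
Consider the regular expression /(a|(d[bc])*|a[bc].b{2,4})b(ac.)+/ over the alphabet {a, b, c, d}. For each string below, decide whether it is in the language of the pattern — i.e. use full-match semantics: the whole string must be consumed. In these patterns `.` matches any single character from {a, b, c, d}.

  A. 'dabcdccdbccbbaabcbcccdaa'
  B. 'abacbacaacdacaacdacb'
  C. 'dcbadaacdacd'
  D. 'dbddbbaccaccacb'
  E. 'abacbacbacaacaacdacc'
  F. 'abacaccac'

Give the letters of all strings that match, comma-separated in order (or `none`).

B, E

A → no match
B → match
C. 'dcbadaacdacd' → no match
D → no match
E → match
F. 'abacaccac' → no match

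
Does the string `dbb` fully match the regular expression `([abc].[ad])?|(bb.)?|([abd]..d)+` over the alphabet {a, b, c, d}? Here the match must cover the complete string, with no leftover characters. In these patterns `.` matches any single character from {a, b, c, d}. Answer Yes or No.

No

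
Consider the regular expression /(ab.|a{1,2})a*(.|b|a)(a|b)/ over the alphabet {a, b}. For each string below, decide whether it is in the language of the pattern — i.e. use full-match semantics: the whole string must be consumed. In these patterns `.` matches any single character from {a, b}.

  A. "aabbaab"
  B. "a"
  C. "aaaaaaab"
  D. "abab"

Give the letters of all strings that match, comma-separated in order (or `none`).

A → no match
B → no match
C → match
D → no match

C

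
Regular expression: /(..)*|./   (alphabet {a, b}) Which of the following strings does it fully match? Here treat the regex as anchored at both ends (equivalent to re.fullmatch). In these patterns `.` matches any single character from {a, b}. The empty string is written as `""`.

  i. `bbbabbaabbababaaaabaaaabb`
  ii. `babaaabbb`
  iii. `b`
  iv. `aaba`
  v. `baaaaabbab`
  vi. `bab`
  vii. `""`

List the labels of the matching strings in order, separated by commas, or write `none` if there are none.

iii, iv, v, vii

i → no match
ii. `babaaabbb` → no match
iii. `b` → match
iv. `aaba` → match
v. `baaaaabbab` → match
vi. `bab` → no match
vii. `""` → match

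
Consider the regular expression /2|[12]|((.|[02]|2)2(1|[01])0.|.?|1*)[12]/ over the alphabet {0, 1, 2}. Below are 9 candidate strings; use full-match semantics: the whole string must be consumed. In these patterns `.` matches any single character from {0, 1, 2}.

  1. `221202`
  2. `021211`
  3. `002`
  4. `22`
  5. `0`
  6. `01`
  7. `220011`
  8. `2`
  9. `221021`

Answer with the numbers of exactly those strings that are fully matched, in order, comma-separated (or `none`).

4, 6, 7, 8, 9

1 → no match
2 → no match
3 → no match
4 → match
5 → no match
6 → match
7 → match
8 → match
9 → match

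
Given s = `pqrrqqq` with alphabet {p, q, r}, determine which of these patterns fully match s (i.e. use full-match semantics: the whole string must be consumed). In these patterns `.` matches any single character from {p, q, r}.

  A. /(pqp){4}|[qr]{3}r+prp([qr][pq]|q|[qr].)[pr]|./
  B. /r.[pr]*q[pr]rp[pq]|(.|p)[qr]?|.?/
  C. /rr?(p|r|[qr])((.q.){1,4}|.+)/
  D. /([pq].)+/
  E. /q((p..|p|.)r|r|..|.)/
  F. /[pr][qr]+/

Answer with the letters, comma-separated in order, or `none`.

F

A → no match
B → no match
C → no match — must start with `r`
D → no match
E → no match — must start with `q`
F → match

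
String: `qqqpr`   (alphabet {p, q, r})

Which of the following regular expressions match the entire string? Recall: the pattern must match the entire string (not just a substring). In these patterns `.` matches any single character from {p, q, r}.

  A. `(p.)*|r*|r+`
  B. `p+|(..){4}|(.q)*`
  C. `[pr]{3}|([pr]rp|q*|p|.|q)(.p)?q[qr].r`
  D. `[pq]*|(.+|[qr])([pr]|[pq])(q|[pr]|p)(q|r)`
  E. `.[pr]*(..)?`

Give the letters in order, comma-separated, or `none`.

A → no match
B → no match
C → match
D → match
E → no match

C, D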